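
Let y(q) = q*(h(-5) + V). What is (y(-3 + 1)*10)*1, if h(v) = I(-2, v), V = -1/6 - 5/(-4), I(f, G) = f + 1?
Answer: -5/3 ≈ -1.6667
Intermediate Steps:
I(f, G) = 1 + f
V = 13/12 (V = -1*1/6 - 5*(-1/4) = -1/6 + 5/4 = 13/12 ≈ 1.0833)
h(v) = -1 (h(v) = 1 - 2 = -1)
y(q) = q/12 (y(q) = q*(-1 + 13/12) = q*(1/12) = q/12)
(y(-3 + 1)*10)*1 = (((-3 + 1)/12)*10)*1 = (((1/12)*(-2))*10)*1 = -1/6*10*1 = -5/3*1 = -5/3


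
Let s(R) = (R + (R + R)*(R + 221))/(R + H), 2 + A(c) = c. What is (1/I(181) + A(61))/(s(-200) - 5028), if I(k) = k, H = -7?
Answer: -552690/46706869 ≈ -0.011833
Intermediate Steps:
A(c) = -2 + c
s(R) = (R + 2*R*(221 + R))/(-7 + R) (s(R) = (R + (R + R)*(R + 221))/(R - 7) = (R + (2*R)*(221 + R))/(-7 + R) = (R + 2*R*(221 + R))/(-7 + R))
(1/I(181) + A(61))/(s(-200) - 5028) = (1/181 + (-2 + 61))/(-200*(443 + 2*(-200))/(-7 - 200) - 5028) = (1/181 + 59)/(-200*(443 - 400)/(-207) - 5028) = 10680/(181*(-200*(-1/207)*43 - 5028)) = 10680/(181*(8600/207 - 5028)) = 10680/(181*(-1032196/207)) = (10680/181)*(-207/1032196) = -552690/46706869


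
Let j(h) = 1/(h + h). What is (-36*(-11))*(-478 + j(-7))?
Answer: -1325214/7 ≈ -1.8932e+5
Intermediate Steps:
j(h) = 1/(2*h)
(-36*(-11))*(-478 + j(-7)) = (-36*(-11))*(-478 + (½)/(-7)) = 396*(-478 + (½)*(-⅐)) = 396*(-478 - 1/14) = 396*(-6693/14) = -1325214/7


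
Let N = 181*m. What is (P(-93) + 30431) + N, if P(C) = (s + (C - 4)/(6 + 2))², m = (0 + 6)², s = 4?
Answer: 2368833/64 ≈ 37013.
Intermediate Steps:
m = 36 (m = 6² = 36)
P(C) = (7/2 + C/8)² (P(C) = (4 + (C - 4)/(6 + 2))² = (4 + (-4 + C)/8)² = (4 + (-4 + C)*(⅛))² = (4 + (-½ + C/8))² = (7/2 + C/8)²)
N = 6516 (N = 181*36 = 6516)
(P(-93) + 30431) + N = ((28 - 93)²/64 + 30431) + 6516 = ((1/64)*(-65)² + 30431) + 6516 = ((1/64)*4225 + 30431) + 6516 = (4225/64 + 30431) + 6516 = 1951809/64 + 6516 = 2368833/64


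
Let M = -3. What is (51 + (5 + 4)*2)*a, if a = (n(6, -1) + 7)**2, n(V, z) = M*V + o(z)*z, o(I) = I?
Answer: 6900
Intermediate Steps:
n(V, z) = z**2 - 3*V (n(V, z) = -3*V + z*z = -3*V + z**2 = z**2 - 3*V)
a = 100 (a = (((-1)**2 - 3*6) + 7)**2 = ((1 - 18) + 7)**2 = (-17 + 7)**2 = (-10)**2 = 100)
(51 + (5 + 4)*2)*a = (51 + (5 + 4)*2)*100 = (51 + 9*2)*100 = (51 + 18)*100 = 69*100 = 6900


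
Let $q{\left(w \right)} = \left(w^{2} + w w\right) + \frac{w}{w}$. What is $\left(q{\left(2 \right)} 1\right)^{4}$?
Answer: $6561$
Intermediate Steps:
$q{\left(w \right)} = 1 + 2 w^{2}$ ($q{\left(w \right)} = \left(w^{2} + w^{2}\right) + 1 = 2 w^{2} + 1 = 1 + 2 w^{2}$)
$\left(q{\left(2 \right)} 1\right)^{4} = \left(\left(1 + 2 \cdot 2^{2}\right) 1\right)^{4} = \left(\left(1 + 2 \cdot 4\right) 1\right)^{4} = \left(\left(1 + 8\right) 1\right)^{4} = \left(9 \cdot 1\right)^{4} = 9^{4} = 6561$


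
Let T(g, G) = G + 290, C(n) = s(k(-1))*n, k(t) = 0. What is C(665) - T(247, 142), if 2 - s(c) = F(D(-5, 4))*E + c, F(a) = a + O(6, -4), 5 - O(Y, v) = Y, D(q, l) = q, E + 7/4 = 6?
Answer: 35711/2 ≈ 17856.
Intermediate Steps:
E = 17/4 (E = -7/4 + 6 = 17/4 ≈ 4.2500)
O(Y, v) = 5 - Y
F(a) = -1 + a (F(a) = a + (5 - 1*6) = a + (5 - 6) = a - 1 = -1 + a)
s(c) = 55/2 - c (s(c) = 2 - ((-1 - 5)*(17/4) + c) = 2 - (-6*17/4 + c) = 2 - (-51/2 + c) = 2 + (51/2 - c) = 55/2 - c)
C(n) = 55*n/2 (C(n) = (55/2 - 1*0)*n = (55/2 + 0)*n = 55*n/2)
T(g, G) = 290 + G
C(665) - T(247, 142) = (55/2)*665 - (290 + 142) = 36575/2 - 1*432 = 36575/2 - 432 = 35711/2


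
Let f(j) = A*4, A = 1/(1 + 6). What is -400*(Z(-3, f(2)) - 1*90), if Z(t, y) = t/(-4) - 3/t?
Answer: 35300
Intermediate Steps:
A = ⅐ (A = 1/7 = ⅐ ≈ 0.14286)
f(j) = 4/7 (f(j) = (⅐)*4 = 4/7)
Z(t, y) = -3/t - t/4 (Z(t, y) = t*(-¼) - 3/t = -t/4 - 3/t = -3/t - t/4)
-400*(Z(-3, f(2)) - 1*90) = -400*((-3/(-3) - ¼*(-3)) - 1*90) = -400*((-3*(-⅓) + ¾) - 90) = -400*((1 + ¾) - 90) = -400*(7/4 - 90) = -400*(-353/4) = 35300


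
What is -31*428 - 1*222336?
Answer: -235604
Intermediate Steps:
-31*428 - 1*222336 = -13268 - 222336 = -235604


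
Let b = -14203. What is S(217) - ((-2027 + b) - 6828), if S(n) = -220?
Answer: 22838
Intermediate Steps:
S(217) - ((-2027 + b) - 6828) = -220 - ((-2027 - 14203) - 6828) = -220 - (-16230 - 6828) = -220 - 1*(-23058) = -220 + 23058 = 22838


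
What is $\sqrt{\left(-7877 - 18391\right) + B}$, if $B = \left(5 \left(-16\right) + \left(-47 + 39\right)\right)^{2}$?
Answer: $2 i \sqrt{4631} \approx 136.1 i$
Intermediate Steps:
$B = 7744$ ($B = \left(-80 - 8\right)^{2} = \left(-88\right)^{2} = 7744$)
$\sqrt{\left(-7877 - 18391\right) + B} = \sqrt{\left(-7877 - 18391\right) + 7744} = \sqrt{-26268 + 7744} = \sqrt{-18524} = 2 i \sqrt{4631}$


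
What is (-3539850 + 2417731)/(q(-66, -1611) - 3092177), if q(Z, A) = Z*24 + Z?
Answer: 1122119/3093827 ≈ 0.36270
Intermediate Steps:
q(Z, A) = 25*Z (q(Z, A) = 24*Z + Z = 25*Z)
(-3539850 + 2417731)/(q(-66, -1611) - 3092177) = (-3539850 + 2417731)/(25*(-66) - 3092177) = -1122119/(-1650 - 3092177) = -1122119/(-3093827) = -1122119*(-1/3093827) = 1122119/3093827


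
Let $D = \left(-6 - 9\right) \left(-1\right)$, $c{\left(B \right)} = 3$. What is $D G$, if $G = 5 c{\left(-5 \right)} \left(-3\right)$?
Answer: $-675$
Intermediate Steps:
$G = -45$ ($G = 5 \cdot 3 \left(-3\right) = 15 \left(-3\right) = -45$)
$D = 15$ ($D = \left(-15\right) \left(-1\right) = 15$)
$D G = 15 \left(-45\right) = -675$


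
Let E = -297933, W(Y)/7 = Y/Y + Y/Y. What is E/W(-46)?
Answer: -297933/14 ≈ -21281.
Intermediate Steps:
W(Y) = 14 (W(Y) = 7*(Y/Y + Y/Y) = 7*(1 + 1) = 7*2 = 14)
E/W(-46) = -297933/14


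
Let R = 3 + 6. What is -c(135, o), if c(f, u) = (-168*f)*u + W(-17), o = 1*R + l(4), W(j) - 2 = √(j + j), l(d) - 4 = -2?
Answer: 249478 - I*√34 ≈ 2.4948e+5 - 5.831*I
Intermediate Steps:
l(d) = 2 (l(d) = 4 - 2 = 2)
W(j) = 2 + √2*√j (W(j) = 2 + √(j + j) = 2 + √(2*j) = 2 + √2*√j)
R = 9
o = 11 (o = 1*9 + 2 = 9 + 2 = 11)
c(f, u) = 2 + I*√34 - 168*f*u (c(f, u) = (-168*f)*u + (2 + √2*√(-17)) = -168*f*u + (2 + √2*(I*√17)) = -168*f*u + (2 + I*√34) = 2 + I*√34 - 168*f*u)
-c(135, o) = -(2 + I*√34 - 168*135*11) = -(2 + I*√34 - 249480) = -(-249478 + I*√34) = 249478 - I*√34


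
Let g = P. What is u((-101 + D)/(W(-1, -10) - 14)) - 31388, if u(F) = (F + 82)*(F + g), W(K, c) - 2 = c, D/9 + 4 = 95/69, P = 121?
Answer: -1298366258/64009 ≈ -20284.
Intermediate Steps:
D = -543/23 (D = -36 + 9*(95/69) = -36 + 285/23 = -543/23 ≈ -23.609)
W(K, c) = 2 + c
g = 121
u(F) = (82 + F)*(121 + F) (u(F) = (F + 82)*(F + 121) = (82 + F)*(121 + F))
u((-101 + D)/(W(-1, -10) - 14)) - 31388 = (9922 + ((-101 - 543/23)/((2 - 10) - 14))² + 203*((-101 - 543/23)/((2 - 10) - 14))) - 31388 = (9922 + (-2866/(23*(-8 - 14)))² + 203*(-2866/(23*(-8 - 14)))) - 31388 = (9922 + (-2866/23/(-22))² + 203*(-2866/23/(-22))) - 31388 = (9922 + (-2866/23*(-1/22))² + 203*(-2866/23*(-1/22))) - 31388 = (9922 + (1433/253)² + 203*(1433/253)) - 31388 = (9922 + 2053489/64009 + 290899/253) - 31388 = 710748234/64009 - 31388 = -1298366258/64009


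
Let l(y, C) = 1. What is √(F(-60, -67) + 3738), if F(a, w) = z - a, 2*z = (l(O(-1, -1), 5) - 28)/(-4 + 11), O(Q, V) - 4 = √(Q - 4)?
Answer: 3*√82670/14 ≈ 61.612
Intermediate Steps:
O(Q, V) = 4 + √(-4 + Q) (O(Q, V) = 4 + √(Q - 4) = 4 + √(-4 + Q))
z = -27/14 (z = ((1 - 28)/(-4 + 11))/2 = (-27/7)/2 = (-27*⅐)/2 = (½)*(-27/7) = -27/14 ≈ -1.9286)
F(a, w) = -27/14 - a
√(F(-60, -67) + 3738) = √((-27/14 - 1*(-60)) + 3738) = √((-27/14 + 60) + 3738) = √(813/14 + 3738) = √(53145/14) = 3*√82670/14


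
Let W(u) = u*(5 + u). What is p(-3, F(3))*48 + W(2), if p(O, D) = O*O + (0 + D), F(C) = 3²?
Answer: 878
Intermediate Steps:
F(C) = 9
p(O, D) = D + O² (p(O, D) = O² + D = D + O²)
p(-3, F(3))*48 + W(2) = (9 + (-3)²)*48 + 2*(5 + 2) = (9 + 9)*48 + 2*7 = 18*48 + 14 = 864 + 14 = 878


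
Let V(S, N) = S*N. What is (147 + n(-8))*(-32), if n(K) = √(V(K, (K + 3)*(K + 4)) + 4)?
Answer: -4704 - 64*I*√39 ≈ -4704.0 - 399.68*I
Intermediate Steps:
V(S, N) = N*S
n(K) = √(4 + K*(3 + K)*(4 + K)) (n(K) = √(((K + 3)*(K + 4))*K + 4) = √(((3 + K)*(4 + K))*K + 4) = √(K*(3 + K)*(4 + K) + 4) = √(4 + K*(3 + K)*(4 + K)))
(147 + n(-8))*(-32) = (147 + √(4 - 8*(12 + (-8)² + 7*(-8))))*(-32) = (147 + √(4 - 8*(12 + 64 - 56)))*(-32) = (147 + √(4 - 8*20))*(-32) = (147 + √(4 - 160))*(-32) = (147 + √(-156))*(-32) = (147 + 2*I*√39)*(-32) = -4704 - 64*I*√39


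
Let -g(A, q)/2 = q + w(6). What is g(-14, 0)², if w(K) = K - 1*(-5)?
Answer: 484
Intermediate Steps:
w(K) = 5 + K (w(K) = K + 5 = 5 + K)
g(A, q) = -22 - 2*q (g(A, q) = -2*(q + (5 + 6)) = -2*(q + 11) = -2*(11 + q) = -22 - 2*q)
g(-14, 0)² = (-22 - 2*0)² = (-22 + 0)² = (-22)² = 484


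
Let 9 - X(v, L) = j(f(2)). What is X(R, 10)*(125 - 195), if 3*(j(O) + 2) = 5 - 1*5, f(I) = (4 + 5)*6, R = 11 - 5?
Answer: -770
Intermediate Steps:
R = 6
f(I) = 54 (f(I) = 9*6 = 54)
j(O) = -2 (j(O) = -2 + (5 - 1*5)/3 = -2 + (5 - 5)/3 = -2 + (1/3)*0 = -2 + 0 = -2)
X(v, L) = 11 (X(v, L) = 9 - 1*(-2) = 9 + 2 = 11)
X(R, 10)*(125 - 195) = 11*(125 - 195) = 11*(-70) = -770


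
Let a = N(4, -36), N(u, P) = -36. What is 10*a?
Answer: -360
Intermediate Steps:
a = -36
10*a = 10*(-36) = -360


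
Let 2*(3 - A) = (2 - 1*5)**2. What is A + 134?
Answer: 265/2 ≈ 132.50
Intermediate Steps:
A = -3/2 (A = 3 - (2 - 1*5)**2/2 = 3 - (2 - 5)**2/2 = 3 - 1/2*(-3)**2 = 3 - 1/2*9 = 3 - 9/2 = -3/2 ≈ -1.5000)
A + 134 = -3/2 + 134 = 265/2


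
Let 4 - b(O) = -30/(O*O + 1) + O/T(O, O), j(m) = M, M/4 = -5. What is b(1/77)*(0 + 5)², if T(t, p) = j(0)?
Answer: 155227265/182644 ≈ 849.89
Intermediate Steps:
M = -20 (M = 4*(-5) = -20)
j(m) = -20
T(t, p) = -20
b(O) = 4 + 30/(1 + O²) + O/20 (b(O) = 4 - (-30/(O*O + 1) + O/(-20)) = 4 - (-30/(O² + 1) + O*(-1/20)) = 4 - (-30/(1 + O²) - O/20) = 4 + (30/(1 + O²) + O/20) = 4 + 30/(1 + O²) + O/20)
b(1/77)*(0 + 5)² = ((680 + 1/77 + (1/77)³ + 80*(1/77)²)/(20*(1 + (1/77)²)))*(0 + 5)² = ((680 + 1/77 + (1/77)³ + 80*(1/77)²)/(20*(1 + (1/77)²)))*5² = ((680 + 1/77 + 1/456533 + 80*(1/5929))/(20*(1 + 1/5929)))*25 = ((680 + 1/77 + 1/456533 + 80/5929)/(20*(5930/5929)))*25 = ((1/20)*(5929/5930)*(310454530/456533))*25 = (31045453/913220)*25 = 155227265/182644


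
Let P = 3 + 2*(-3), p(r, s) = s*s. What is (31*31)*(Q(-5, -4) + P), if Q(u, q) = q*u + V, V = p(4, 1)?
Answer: 17298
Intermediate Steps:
p(r, s) = s²
V = 1 (V = 1² = 1)
Q(u, q) = 1 + q*u (Q(u, q) = q*u + 1 = 1 + q*u)
P = -3 (P = 3 - 6 = -3)
(31*31)*(Q(-5, -4) + P) = (31*31)*((1 - 4*(-5)) - 3) = 961*((1 + 20) - 3) = 961*(21 - 3) = 961*18 = 17298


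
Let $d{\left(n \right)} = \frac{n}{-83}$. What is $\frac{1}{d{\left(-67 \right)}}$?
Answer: $\frac{83}{67} \approx 1.2388$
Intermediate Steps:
$d{\left(n \right)} = - \frac{n}{83}$ ($d{\left(n \right)} = n \left(- \frac{1}{83}\right) = - \frac{n}{83}$)
$\frac{1}{d{\left(-67 \right)}} = \frac{1}{\left(- \frac{1}{83}\right) \left(-67\right)} = \frac{1}{\frac{67}{83}} = \frac{83}{67}$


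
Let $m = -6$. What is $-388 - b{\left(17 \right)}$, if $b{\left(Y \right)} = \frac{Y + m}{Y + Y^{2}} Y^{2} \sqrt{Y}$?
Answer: $-388 - \frac{187 \sqrt{17}}{18} \approx -430.83$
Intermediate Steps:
$b{\left(Y \right)} = \frac{Y^{\frac{5}{2}} \left(-6 + Y\right)}{Y + Y^{2}}$ ($b{\left(Y \right)} = \frac{Y - 6}{Y + Y^{2}} Y^{2} \sqrt{Y} = \frac{-6 + Y}{Y + Y^{2}} Y^{2} \sqrt{Y} = \frac{Y^{2} \left(-6 + Y\right)}{Y + Y^{2}} \sqrt{Y} = \frac{Y^{\frac{5}{2}} \left(-6 + Y\right)}{Y + Y^{2}}$)
$-388 - b{\left(17 \right)} = -388 - \frac{17^{\frac{3}{2}} \left(-6 + 17\right)}{1 + 17} = -388 - 17 \sqrt{17} \cdot \frac{1}{18} \cdot 11 = -388 - \frac{187 \sqrt{17}}{18}$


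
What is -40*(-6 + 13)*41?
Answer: -11480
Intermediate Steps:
-40*(-6 + 13)*41 = -40*7*41 = -280*41 = -11480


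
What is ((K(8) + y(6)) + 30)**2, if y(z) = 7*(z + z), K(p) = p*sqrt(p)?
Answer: 13508 + 3648*sqrt(2) ≈ 18667.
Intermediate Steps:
K(p) = p**(3/2)
y(z) = 14*z (y(z) = 7*(2*z) = 14*z)
((K(8) + y(6)) + 30)**2 = ((8**(3/2) + 14*6) + 30)**2 = ((16*sqrt(2) + 84) + 30)**2 = ((84 + 16*sqrt(2)) + 30)**2 = (114 + 16*sqrt(2))**2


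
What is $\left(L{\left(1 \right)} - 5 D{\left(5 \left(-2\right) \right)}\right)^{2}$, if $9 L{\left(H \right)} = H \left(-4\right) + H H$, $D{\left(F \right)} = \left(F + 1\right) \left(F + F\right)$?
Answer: $\frac{7295401}{9} \approx 8.106 \cdot 10^{5}$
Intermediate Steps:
$D{\left(F \right)} = 2 F \left(1 + F\right)$ ($D{\left(F \right)} = \left(1 + F\right) 2 F = 2 F \left(1 + F\right)$)
$L{\left(H \right)} = - \frac{4 H}{9} + \frac{H^{2}}{9}$ ($L{\left(H \right)} = \frac{H \left(-4\right) + H H}{9} = \frac{- 4 H + H^{2}}{9} = \frac{H^{2} - 4 H}{9} = - \frac{4 H}{9} + \frac{H^{2}}{9}$)
$\left(L{\left(1 \right)} - 5 D{\left(5 \left(-2\right) \right)}\right)^{2} = \left(\frac{1}{9} \cdot 1 \left(-4 + 1\right) - 5 \cdot 2 \cdot 5 \left(-2\right) \left(1 + 5 \left(-2\right)\right)\right)^{2} = \left(\frac{1}{9} \cdot 1 \left(-3\right) - 5 \cdot 2 \left(-10\right) \left(1 - 10\right)\right)^{2} = \left(- \frac{1}{3} - 5 \cdot 2 \left(-10\right) \left(-9\right)\right)^{2} = \left(- \frac{1}{3} - 900\right)^{2} = \left(- \frac{2701}{3}\right)^{2} = \frac{7295401}{9}$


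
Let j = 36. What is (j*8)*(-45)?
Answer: -12960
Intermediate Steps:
(j*8)*(-45) = (36*8)*(-45) = 288*(-45) = -12960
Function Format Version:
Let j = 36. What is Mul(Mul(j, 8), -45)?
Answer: -12960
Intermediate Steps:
Mul(Mul(j, 8), -45) = Mul(Mul(36, 8), -45) = Mul(288, -45) = -12960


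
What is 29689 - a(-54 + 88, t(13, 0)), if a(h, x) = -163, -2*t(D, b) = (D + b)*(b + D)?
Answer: 29852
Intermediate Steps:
t(D, b) = -(D + b)²/2 (t(D, b) = -(D + b)*(b + D)/2 = -(D + b)*(D + b)/2 = -(D + b)²/2)
29689 - a(-54 + 88, t(13, 0)) = 29689 - 1*(-163) = 29689 + 163 = 29852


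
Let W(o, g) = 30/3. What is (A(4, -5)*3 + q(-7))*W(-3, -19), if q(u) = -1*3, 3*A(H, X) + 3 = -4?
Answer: -100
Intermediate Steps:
A(H, X) = -7/3 (A(H, X) = -1 + (1/3)*(-4) = -1 - 4/3 = -7/3)
q(u) = -3
W(o, g) = 10 (W(o, g) = 30*(1/3) = 10)
(A(4, -5)*3 + q(-7))*W(-3, -19) = (-7/3*3 - 3)*10 = (-7 - 3)*10 = -10*10 = -100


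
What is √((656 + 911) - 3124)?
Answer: 3*I*√173 ≈ 39.459*I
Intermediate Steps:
√((656 + 911) - 3124) = √(1567 - 3124) = √(-1557) = 3*I*√173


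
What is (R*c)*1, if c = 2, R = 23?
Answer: 46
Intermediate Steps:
(R*c)*1 = (23*2)*1 = 46*1 = 46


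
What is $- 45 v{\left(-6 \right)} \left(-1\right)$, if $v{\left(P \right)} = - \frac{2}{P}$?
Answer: $15$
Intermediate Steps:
$- 45 v{\left(-6 \right)} \left(-1\right) = - 45 \left(- \frac{2}{-6}\right) \left(-1\right) = - 45 \left(\left(-2\right) \left(- \frac{1}{6}\right)\right) \left(-1\right) = \left(-45\right) \frac{1}{3} \left(-1\right) = \left(-15\right) \left(-1\right) = 15$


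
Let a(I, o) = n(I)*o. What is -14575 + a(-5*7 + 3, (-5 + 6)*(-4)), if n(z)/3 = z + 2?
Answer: -14215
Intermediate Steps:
n(z) = 6 + 3*z (n(z) = 3*(z + 2) = 3*(2 + z) = 6 + 3*z)
a(I, o) = o*(6 + 3*I) (a(I, o) = (6 + 3*I)*o = o*(6 + 3*I))
-14575 + a(-5*7 + 3, (-5 + 6)*(-4)) = -14575 + 3*((-5 + 6)*(-4))*(2 + (-5*7 + 3)) = -14575 + 3*(1*(-4))*(2 + (-35 + 3)) = -14575 + 3*(-4)*(2 - 32) = -14575 + 3*(-4)*(-30) = -14575 + 360 = -14215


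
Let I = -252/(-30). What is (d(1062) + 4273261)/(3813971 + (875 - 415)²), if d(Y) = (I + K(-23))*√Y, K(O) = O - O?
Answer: 4273261/4025571 + 42*√118/6709285 ≈ 1.0616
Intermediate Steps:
K(O) = 0
I = 42/5 (I = -252*(-1/30) = 42/5 ≈ 8.4000)
d(Y) = 42*√Y/5 (d(Y) = (42/5 + 0)*√Y = 42*√Y/5)
(d(1062) + 4273261)/(3813971 + (875 - 415)²) = (42*√1062/5 + 4273261)/(3813971 + (875 - 415)²) = (42*(3*√118)/5 + 4273261)/(3813971 + 460²) = (126*√118/5 + 4273261)/(3813971 + 211600) = (4273261 + 126*√118/5)/4025571 = (4273261 + 126*√118/5)*(1/4025571) = 4273261/4025571 + 42*√118/6709285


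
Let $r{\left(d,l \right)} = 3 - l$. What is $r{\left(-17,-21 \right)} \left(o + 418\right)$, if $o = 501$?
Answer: $22056$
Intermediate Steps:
$r{\left(-17,-21 \right)} \left(o + 418\right) = \left(3 - -21\right) \left(501 + 418\right) = \left(3 + 21\right) 919 = 24 \cdot 919 = 22056$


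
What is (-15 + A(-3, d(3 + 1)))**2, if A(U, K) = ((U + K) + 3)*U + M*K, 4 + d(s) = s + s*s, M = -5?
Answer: 20449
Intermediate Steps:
d(s) = -4 + s + s**2 (d(s) = -4 + (s + s*s) = -4 + (s + s**2) = -4 + s + s**2)
A(U, K) = -5*K + U*(3 + K + U) (A(U, K) = ((U + K) + 3)*U - 5*K = ((K + U) + 3)*U - 5*K = (3 + K + U)*U - 5*K = U*(3 + K + U) - 5*K = -5*K + U*(3 + K + U))
(-15 + A(-3, d(3 + 1)))**2 = (-15 + ((-3)**2 - 5*(-4 + (3 + 1) + (3 + 1)**2) + 3*(-3) + (-4 + (3 + 1) + (3 + 1)**2)*(-3)))**2 = (-15 + (9 - 5*(-4 + 4 + 4**2) - 9 + (-4 + 4 + 4**2)*(-3)))**2 = (-15 + (9 - 5*(-4 + 4 + 16) - 9 + (-4 + 4 + 16)*(-3)))**2 = (-15 + (9 - 5*16 - 9 + 16*(-3)))**2 = (-15 + (9 - 80 - 9 - 48))**2 = (-15 - 128)**2 = (-143)**2 = 20449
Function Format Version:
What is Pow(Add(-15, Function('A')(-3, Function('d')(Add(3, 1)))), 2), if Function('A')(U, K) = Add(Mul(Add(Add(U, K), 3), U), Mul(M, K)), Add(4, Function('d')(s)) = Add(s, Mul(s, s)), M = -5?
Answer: 20449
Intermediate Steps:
Function('d')(s) = Add(-4, s, Pow(s, 2)) (Function('d')(s) = Add(-4, Add(s, Mul(s, s))) = Add(-4, Add(s, Pow(s, 2))) = Add(-4, s, Pow(s, 2)))
Function('A')(U, K) = Add(Mul(-5, K), Mul(U, Add(3, K, U))) (Function('A')(U, K) = Add(Mul(Add(Add(U, K), 3), U), Mul(-5, K)) = Add(Mul(Add(Add(K, U), 3), U), Mul(-5, K)) = Add(Mul(Add(3, K, U), U), Mul(-5, K)) = Add(Mul(U, Add(3, K, U)), Mul(-5, K)) = Add(Mul(-5, K), Mul(U, Add(3, K, U))))
Pow(Add(-15, Function('A')(-3, Function('d')(Add(3, 1)))), 2) = Pow(Add(-15, Add(Pow(-3, 2), Mul(-5, Add(-4, Add(3, 1), Pow(Add(3, 1), 2))), Mul(3, -3), Mul(Add(-4, Add(3, 1), Pow(Add(3, 1), 2)), -3))), 2) = Pow(Add(-15, Add(9, Mul(-5, Add(-4, 4, Pow(4, 2))), -9, Mul(Add(-4, 4, Pow(4, 2)), -3))), 2) = Pow(Add(-15, Add(9, Mul(-5, Add(-4, 4, 16)), -9, Mul(Add(-4, 4, 16), -3))), 2) = Pow(Add(-15, Add(9, Mul(-5, 16), -9, Mul(16, -3))), 2) = Pow(Add(-15, Add(9, -80, -9, -48)), 2) = Pow(Add(-15, -128), 2) = Pow(-143, 2) = 20449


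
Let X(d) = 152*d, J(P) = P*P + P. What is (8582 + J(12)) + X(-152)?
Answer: -14366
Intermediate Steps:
J(P) = P + P² (J(P) = P² + P = P + P²)
(8582 + J(12)) + X(-152) = (8582 + 12*(1 + 12)) + 152*(-152) = (8582 + 12*13) - 23104 = (8582 + 156) - 23104 = 8738 - 23104 = -14366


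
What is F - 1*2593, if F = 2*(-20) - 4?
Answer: -2637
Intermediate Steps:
F = -44 (F = -40 - 4 = -44)
F - 1*2593 = -44 - 1*2593 = -44 - 2593 = -2637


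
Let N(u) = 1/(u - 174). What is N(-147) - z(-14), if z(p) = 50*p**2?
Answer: -3145801/321 ≈ -9800.0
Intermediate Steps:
N(u) = 1/(-174 + u)
N(-147) - z(-14) = 1/(-174 - 147) - 50*(-14)**2 = 1/(-321) - 50*196 = -1/321 - 1*9800 = -1/321 - 9800 = -3145801/321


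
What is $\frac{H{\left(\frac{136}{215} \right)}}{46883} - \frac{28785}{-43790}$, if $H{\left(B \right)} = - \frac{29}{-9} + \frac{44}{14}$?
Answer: $\frac{17007554111}{25867882782} \approx 0.65748$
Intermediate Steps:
$H{\left(B \right)} = \frac{401}{63}$ ($H{\left(B \right)} = \left(-29\right) \left(- \frac{1}{9}\right) + 44 \cdot \frac{1}{14} = \frac{29}{9} + \frac{22}{7} = \frac{401}{63}$)
$\frac{H{\left(\frac{136}{215} \right)}}{46883} - \frac{28785}{-43790} = \frac{401}{63 \cdot 46883} - \frac{28785}{-43790} = \frac{401}{63} \cdot \frac{1}{46883} - - \frac{5757}{8758} = \frac{401}{2953629} + \frac{5757}{8758} = \frac{17007554111}{25867882782}$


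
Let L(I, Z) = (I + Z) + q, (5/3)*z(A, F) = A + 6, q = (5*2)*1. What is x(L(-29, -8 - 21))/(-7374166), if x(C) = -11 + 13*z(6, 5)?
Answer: -413/36870830 ≈ -1.1201e-5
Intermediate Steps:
q = 10 (q = 10*1 = 10)
z(A, F) = 18/5 + 3*A/5 (z(A, F) = 3*(A + 6)/5 = 3*(6 + A)/5 = 18/5 + 3*A/5)
L(I, Z) = 10 + I + Z (L(I, Z) = (I + Z) + 10 = 10 + I + Z)
x(C) = 413/5 (x(C) = -11 + 13*(18/5 + (3/5)*6) = -11 + 13*(18/5 + 18/5) = -11 + 13*(36/5) = -11 + 468/5 = 413/5)
x(L(-29, -8 - 21))/(-7374166) = (413/5)/(-7374166) = (413/5)*(-1/7374166) = -413/36870830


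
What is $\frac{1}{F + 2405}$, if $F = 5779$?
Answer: $\frac{1}{8184} \approx 0.00012219$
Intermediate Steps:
$\frac{1}{F + 2405} = \frac{1}{5779 + 2405} = \frac{1}{8184}$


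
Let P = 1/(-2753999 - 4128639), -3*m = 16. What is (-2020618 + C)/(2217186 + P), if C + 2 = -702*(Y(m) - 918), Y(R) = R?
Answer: -9446007696720/15260088616667 ≈ -0.61900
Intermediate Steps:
m = -16/3 (m = -⅓*16 = -16/3 ≈ -5.3333)
C = 648178 (C = -2 - 702*(-16/3 - 918) = -2 - 702*(-2770/3) = -2 + 648180 = 648178)
P = -1/6882638 (P = 1/(-6882638) = -1/6882638 ≈ -1.4529e-7)
(-2020618 + C)/(2217186 + P) = (-2020618 + 648178)/(2217186 - 1/6882638) = -1372440/15260088616667/6882638 = -1372440*6882638/15260088616667 = -9446007696720/15260088616667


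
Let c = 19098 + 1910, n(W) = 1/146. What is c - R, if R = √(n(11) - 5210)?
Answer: 21008 - I*√111056214/146 ≈ 21008.0 - 72.18*I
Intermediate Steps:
n(W) = 1/146
c = 21008
R = I*√111056214/146 (R = √(1/146 - 5210) = √(-760659/146) = I*√111056214/146 ≈ 72.18*I)
c - R = 21008 - I*√111056214/146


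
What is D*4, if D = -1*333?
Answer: -1332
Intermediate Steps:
D = -333
D*4 = -333*4 = -1332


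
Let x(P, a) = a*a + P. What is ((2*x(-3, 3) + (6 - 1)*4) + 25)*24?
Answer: 1368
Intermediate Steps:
x(P, a) = P + a² (x(P, a) = a² + P = P + a²)
((2*x(-3, 3) + (6 - 1)*4) + 25)*24 = ((2*(-3 + 3²) + (6 - 1)*4) + 25)*24 = ((2*(-3 + 9) + 5*4) + 25)*24 = ((2*6 + 20) + 25)*24 = ((12 + 20) + 25)*24 = (32 + 25)*24 = 57*24 = 1368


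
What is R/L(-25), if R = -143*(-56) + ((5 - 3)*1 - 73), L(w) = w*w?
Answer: 7937/625 ≈ 12.699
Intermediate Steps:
L(w) = w²
R = 7937 (R = 8008 + (2*1 - 73) = 8008 + (2 - 73) = 8008 - 71 = 7937)
R/L(-25) = 7937/((-25)²) = 7937/625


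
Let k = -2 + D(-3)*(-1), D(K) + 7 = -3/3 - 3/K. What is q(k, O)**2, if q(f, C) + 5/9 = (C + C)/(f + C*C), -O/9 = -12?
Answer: 3181072801/11029410441 ≈ 0.28842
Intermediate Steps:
O = 108 (O = -9*(-12) = 108)
D(K) = -8 - 3/K (D(K) = -7 + (-3/3 - 3/K) = -7 + (-3*1/3 - 3/K) = -7 + (-1 - 3/K) = -8 - 3/K)
k = 5 (k = -2 + (-8 - 3/(-3))*(-1) = -2 + (-8 - 3*(-1/3))*(-1) = -2 + (-8 + 1)*(-1) = -2 - 7*(-1) = -2 + 7 = 5)
q(f, C) = -5/9 + 2*C/(f + C**2) (q(f, C) = -5/9 + (C + C)/(f + C*C) = -5/9 + (2*C)/(f + C**2) = -5/9 + 2*C/(f + C**2))
q(k, O)**2 = ((-5*5 - 5*108**2 + 18*108)/(9*(5 + 108**2)))**2 = ((-25 - 5*11664 + 1944)/(9*(5 + 11664)))**2 = ((1/9)*(-25 - 58320 + 1944)/11669)**2 = ((1/9)*(1/11669)*(-56401))**2 = (-56401/105021)**2 = 3181072801/11029410441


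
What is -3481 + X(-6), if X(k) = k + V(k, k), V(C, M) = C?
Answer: -3493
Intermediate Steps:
X(k) = 2*k (X(k) = k + k = 2*k)
-3481 + X(-6) = -3481 + 2*(-6) = -3481 - 12 = -3493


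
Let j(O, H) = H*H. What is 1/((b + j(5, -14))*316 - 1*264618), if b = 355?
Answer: -1/90502 ≈ -1.1049e-5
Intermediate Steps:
j(O, H) = H²
1/((b + j(5, -14))*316 - 1*264618) = 1/((355 + (-14)²)*316 - 1*264618) = 1/((355 + 196)*316 - 264618) = 1/(551*316 - 264618) = 1/(174116 - 264618) = 1/(-90502) = -1/90502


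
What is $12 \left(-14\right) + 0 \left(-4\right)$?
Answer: $-168$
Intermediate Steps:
$12 \left(-14\right) + 0 \left(-4\right) = -168 + 0 = -168$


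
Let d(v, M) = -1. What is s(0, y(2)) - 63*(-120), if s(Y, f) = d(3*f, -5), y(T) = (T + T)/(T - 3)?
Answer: 7559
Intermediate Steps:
y(T) = 2*T/(-3 + T) (y(T) = (2*T)/(-3 + T) = 2*T/(-3 + T))
s(Y, f) = -1
s(0, y(2)) - 63*(-120) = -1 - 63*(-120) = -1 + 7560 = 7559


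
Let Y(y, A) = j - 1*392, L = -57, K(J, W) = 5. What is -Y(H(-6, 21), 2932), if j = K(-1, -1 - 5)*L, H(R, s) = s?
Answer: 677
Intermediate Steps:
j = -285 (j = 5*(-57) = -285)
Y(y, A) = -677 (Y(y, A) = -285 - 1*392 = -285 - 392 = -677)
-Y(H(-6, 21), 2932) = -1*(-677) = 677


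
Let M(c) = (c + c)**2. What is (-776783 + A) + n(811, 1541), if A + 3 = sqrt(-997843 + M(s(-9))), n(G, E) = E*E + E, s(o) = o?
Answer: 1599436 + I*sqrt(997519) ≈ 1.5994e+6 + 998.76*I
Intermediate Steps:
M(c) = 4*c**2 (M(c) = (2*c)**2 = 4*c**2)
n(G, E) = E + E**2 (n(G, E) = E**2 + E = E + E**2)
A = -3 + I*sqrt(997519) (A = -3 + sqrt(-997843 + 4*(-9)**2) = -3 + sqrt(-997843 + 4*81) = -3 + sqrt(-997843 + 324) = -3 + sqrt(-997519) = -3 + I*sqrt(997519) ≈ -3.0 + 998.76*I)
(-776783 + A) + n(811, 1541) = (-776783 + (-3 + I*sqrt(997519))) + 1541*(1 + 1541) = (-776786 + I*sqrt(997519)) + 1541*1542 = (-776786 + I*sqrt(997519)) + 2376222 = 1599436 + I*sqrt(997519)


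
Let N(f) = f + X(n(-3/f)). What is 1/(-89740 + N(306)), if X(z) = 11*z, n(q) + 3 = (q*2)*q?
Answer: -5202/465407323 ≈ -1.1177e-5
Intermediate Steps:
n(q) = -3 + 2*q**2 (n(q) = -3 + (q*2)*q = -3 + (2*q)*q = -3 + 2*q**2)
N(f) = -33 + f + 198/f**2 (N(f) = f + 11*(-3 + 2*(-3/f)**2) = f + 11*(-3 + 2*(9/f**2)) = f + 11*(-3 + 18/f**2) = f + (-33 + 198/f**2) = -33 + f + 198/f**2)
1/(-89740 + N(306)) = 1/(-89740 + (-33 + 306 + 198/306**2)) = 1/(-89740 + (-33 + 306 + 198*(1/93636))) = 1/(-89740 + (-33 + 306 + 11/5202)) = 1/(-89740 + 1420157/5202) = 1/(-465407323/5202) = -5202/465407323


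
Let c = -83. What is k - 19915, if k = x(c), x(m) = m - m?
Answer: -19915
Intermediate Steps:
x(m) = 0
k = 0
k - 19915 = 0 - 19915 = -19915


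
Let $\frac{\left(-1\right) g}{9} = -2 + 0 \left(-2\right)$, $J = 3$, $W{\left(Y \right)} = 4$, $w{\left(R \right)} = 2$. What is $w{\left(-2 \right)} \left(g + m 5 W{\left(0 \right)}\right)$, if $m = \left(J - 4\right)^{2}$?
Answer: $76$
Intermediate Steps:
$g = 18$ ($g = - 9 \left(-2 + 0 \left(-2\right)\right) = - 9 \left(-2 + 0\right) = \left(-9\right) \left(-2\right) = 18$)
$m = 1$ ($m = \left(3 - 4\right)^{2} = \left(-1\right)^{2} = 1$)
$w{\left(-2 \right)} \left(g + m 5 W{\left(0 \right)}\right) = 2 \left(18 + 1 \cdot 5 \cdot 4\right) = 2 \left(18 + 5 \cdot 4\right) = 2 \left(18 + 20\right) = 2 \cdot 38 = 76$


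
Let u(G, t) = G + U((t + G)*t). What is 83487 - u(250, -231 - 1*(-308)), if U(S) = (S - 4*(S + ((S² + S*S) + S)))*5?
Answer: 25360246142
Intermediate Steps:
U(S) = -40*S² - 35*S (U(S) = (S - 4*(S + ((S² + S²) + S)))*5 = (S - 4*(S + (2*S² + S)))*5 = (S - 4*(S + (S + 2*S²)))*5 = (S - 4*(2*S + 2*S²))*5 = (S + (-8*S - 8*S²))*5 = (-8*S² - 7*S)*5 = -40*S² - 35*S)
u(G, t) = G - 5*t*(7 + 8*t*(G + t))*(G + t) (u(G, t) = G - 5*(t + G)*t*(7 + 8*((t + G)*t)) = G - 5*(G + t)*t*(7 + 8*((G + t)*t)) = G - 5*t*(G + t)*(7 + 8*(t*(G + t))) = G - 5*t*(G + t)*(7 + 8*t*(G + t)) = G - 5*t*(7 + 8*t*(G + t))*(G + t))
83487 - u(250, -231 - 1*(-308)) = 83487 - (250 - 5*(-231 - 1*(-308))*(7 + 8*(-231 - 1*(-308))*(250 + (-231 - 1*(-308))))*(250 + (-231 - 1*(-308)))) = 83487 - (250 - 5*(-231 + 308)*(7 + 8*(-231 + 308)*(250 + (-231 + 308)))*(250 + (-231 + 308))) = 83487 - (250 - 5*77*(7 + 8*77*(250 + 77))*(250 + 77)) = 83487 - (250 - 5*77*(7 + 8*77*327)*327) = 83487 - (250 - 5*77*(7 + 201432)*327) = 83487 - (250 - 5*77*201439*327) = 83487 - (250 - 25360162905) = 83487 - 1*(-25360162655) = 83487 + 25360162655 = 25360246142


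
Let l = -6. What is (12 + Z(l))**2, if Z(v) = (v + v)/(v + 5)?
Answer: 576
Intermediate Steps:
Z(v) = 2*v/(5 + v) (Z(v) = (2*v)/(5 + v) = 2*v/(5 + v))
(12 + Z(l))**2 = (12 + 2*(-6)/(5 - 6))**2 = (12 + 2*(-6)/(-1))**2 = (12 + 2*(-6)*(-1))**2 = (12 + 12)**2 = 24**2 = 576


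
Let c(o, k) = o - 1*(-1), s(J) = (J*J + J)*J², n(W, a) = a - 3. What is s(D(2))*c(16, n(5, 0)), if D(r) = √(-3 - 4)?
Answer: 833 - 119*I*√7 ≈ 833.0 - 314.84*I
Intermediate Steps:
n(W, a) = -3 + a
D(r) = I*√7 (D(r) = √(-7) = I*√7)
s(J) = J²*(J + J²) (s(J) = (J² + J)*J² = (J + J²)*J² = J²*(J + J²))
c(o, k) = 1 + o (c(o, k) = o + 1 = 1 + o)
s(D(2))*c(16, n(5, 0)) = ((I*√7)³*(1 + I*√7))*(1 + 16) = ((-7*I*√7)*(1 + I*√7))*17 = -7*I*√7*(1 + I*√7)*17 = -119*I*√7*(1 + I*√7)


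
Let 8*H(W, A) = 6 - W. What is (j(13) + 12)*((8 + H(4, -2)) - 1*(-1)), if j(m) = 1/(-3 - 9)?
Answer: 5291/48 ≈ 110.23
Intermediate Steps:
H(W, A) = ¾ - W/8 (H(W, A) = (6 - W)/8 = ¾ - W/8)
j(m) = -1/12 (j(m) = 1/(-12) = -1/12)
(j(13) + 12)*((8 + H(4, -2)) - 1*(-1)) = (-1/12 + 12)*((8 + (¾ - ⅛*4)) - 1*(-1)) = 143*((8 + (¾ - ½)) + 1)/12 = 143*((8 + ¼) + 1)/12 = 143*(33/4 + 1)/12 = (143/12)*(37/4) = 5291/48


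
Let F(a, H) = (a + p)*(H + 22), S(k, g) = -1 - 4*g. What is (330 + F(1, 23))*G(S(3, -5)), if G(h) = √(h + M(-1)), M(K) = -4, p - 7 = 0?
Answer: 690*√15 ≈ 2672.4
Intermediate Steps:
p = 7 (p = 7 + 0 = 7)
G(h) = √(-4 + h) (G(h) = √(h - 4) = √(-4 + h))
F(a, H) = (7 + a)*(22 + H) (F(a, H) = (a + 7)*(H + 22) = (7 + a)*(22 + H))
(330 + F(1, 23))*G(S(3, -5)) = (330 + (154 + 7*23 + 22*1 + 23*1))*√(-4 + (-1 - 4*(-5))) = (330 + (154 + 161 + 22 + 23))*√(-4 + (-1 + 20)) = (330 + 360)*√(-4 + 19) = 690*√15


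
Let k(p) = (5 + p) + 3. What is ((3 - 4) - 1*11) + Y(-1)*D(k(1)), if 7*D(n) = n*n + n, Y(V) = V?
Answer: -174/7 ≈ -24.857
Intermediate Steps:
k(p) = 8 + p
D(n) = n/7 + n²/7 (D(n) = (n*n + n)/7 = (n² + n)/7 = (n + n²)/7 = n/7 + n²/7)
((3 - 4) - 1*11) + Y(-1)*D(k(1)) = ((3 - 4) - 1*11) - (8 + 1)*(1 + (8 + 1))/7 = (-1 - 11) - 9*(1 + 9)/7 = -12 - 9*10/7 = -12 - 1*90/7 = -12 - 90/7 = -174/7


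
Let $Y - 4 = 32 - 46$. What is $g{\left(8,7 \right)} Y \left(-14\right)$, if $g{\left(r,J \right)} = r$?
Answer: $1120$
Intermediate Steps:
$Y = -10$ ($Y = 4 + \left(32 - 46\right) = 4 - 14 = -10$)
$g{\left(8,7 \right)} Y \left(-14\right) = 8 \left(-10\right) \left(-14\right) = \left(-80\right) \left(-14\right) = 1120$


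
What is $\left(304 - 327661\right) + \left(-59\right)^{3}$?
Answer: $-532736$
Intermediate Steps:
$\left(304 - 327661\right) + \left(-59\right)^{3} = -327357 - 205379 = -532736$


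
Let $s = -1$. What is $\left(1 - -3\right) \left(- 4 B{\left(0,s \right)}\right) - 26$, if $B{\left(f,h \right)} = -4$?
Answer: $38$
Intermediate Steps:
$\left(1 - -3\right) \left(- 4 B{\left(0,s \right)}\right) - 26 = \left(1 - -3\right) \left(\left(-4\right) \left(-4\right)\right) - 26 = \left(1 + 3\right) 16 - 26 = 4 \cdot 16 - 26 = 64 - 26 = 38$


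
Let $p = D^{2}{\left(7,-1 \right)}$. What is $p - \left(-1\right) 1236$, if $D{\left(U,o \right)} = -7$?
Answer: $1285$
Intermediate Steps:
$p = 49$ ($p = \left(-7\right)^{2} = 49$)
$p - \left(-1\right) 1236 = 49 - \left(-1\right) 1236 = 49 - -1236 = 49 + 1236 = 1285$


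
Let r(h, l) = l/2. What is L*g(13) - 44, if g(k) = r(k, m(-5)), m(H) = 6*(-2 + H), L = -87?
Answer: 1783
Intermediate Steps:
m(H) = -12 + 6*H
r(h, l) = l/2 (r(h, l) = l*(1/2) = l/2)
g(k) = -21 (g(k) = (-12 + 6*(-5))/2 = (-12 - 30)/2 = (1/2)*(-42) = -21)
L*g(13) - 44 = -87*(-21) - 44 = 1827 - 44 = 1783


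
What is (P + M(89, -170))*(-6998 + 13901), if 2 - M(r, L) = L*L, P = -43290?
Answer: -498313764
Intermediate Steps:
M(r, L) = 2 - L**2 (M(r, L) = 2 - L*L = 2 - L**2)
(P + M(89, -170))*(-6998 + 13901) = (-43290 + (2 - 1*(-170)**2))*(-6998 + 13901) = (-43290 + (2 - 1*28900))*6903 = (-43290 + (2 - 28900))*6903 = (-43290 - 28898)*6903 = -72188*6903 = -498313764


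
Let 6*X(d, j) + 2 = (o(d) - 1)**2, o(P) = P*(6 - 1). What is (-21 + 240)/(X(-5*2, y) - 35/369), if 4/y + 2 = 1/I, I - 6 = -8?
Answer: 161622/319607 ≈ 0.50569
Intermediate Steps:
I = -2 (I = 6 - 8 = -2)
o(P) = 5*P (o(P) = P*5 = 5*P)
y = -8/5 (y = 4/(-2 + 1/(-2)) = 4/(-2 - 1/2) = 4/(-5/2) = 4*(-2/5) = -8/5 ≈ -1.6000)
X(d, j) = -1/3 + (-1 + 5*d)**2/6 (X(d, j) = -1/3 + (5*d - 1)**2/6 = -1/3 + (-1 + 5*d)**2/6)
(-21 + 240)/(X(-5*2, y) - 35/369) = (-21 + 240)/((-1/3 + (-1 + 5*(-5*2))**2/6) - 35/369) = 219/((-1/3 + (-1 + 5*(-10))**2/6) - 35*1/369) = 219/((-1/3 + (-1 - 50)**2/6) - 35/369) = 219/((-1/3 + (1/6)*(-51)**2) - 35/369) = 219/((-1/3 + (1/6)*2601) - 35/369) = 219/((-1/3 + 867/2) - 35/369) = 219/(2599/6 - 35/369) = 219/(319607/738) = 219*(738/319607) = 161622/319607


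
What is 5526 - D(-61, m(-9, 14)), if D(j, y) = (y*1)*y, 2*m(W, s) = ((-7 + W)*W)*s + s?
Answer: -1024699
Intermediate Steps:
m(W, s) = s/2 + W*s*(-7 + W)/2 (m(W, s) = (((-7 + W)*W)*s + s)/2 = ((W*(-7 + W))*s + s)/2 = (W*s*(-7 + W) + s)/2 = (s + W*s*(-7 + W))/2 = s/2 + W*s*(-7 + W)/2)
D(j, y) = y**2 (D(j, y) = y*y = y**2)
5526 - D(-61, m(-9, 14)) = 5526 - ((1/2)*14*(1 + (-9)**2 - 7*(-9)))**2 = 5526 - ((1/2)*14*(1 + 81 + 63))**2 = 5526 - ((1/2)*14*145)**2 = 5526 - 1*1015**2 = 5526 - 1*1030225 = 5526 - 1030225 = -1024699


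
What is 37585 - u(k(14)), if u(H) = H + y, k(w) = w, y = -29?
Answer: 37600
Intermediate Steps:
u(H) = -29 + H (u(H) = H - 29 = -29 + H)
37585 - u(k(14)) = 37585 - (-29 + 14) = 37585 - 1*(-15) = 37585 + 15 = 37600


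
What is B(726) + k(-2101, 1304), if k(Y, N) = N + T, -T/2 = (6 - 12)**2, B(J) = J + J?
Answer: 2684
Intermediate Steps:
B(J) = 2*J
T = -72 (T = -2*(6 - 12)**2 = -2*(-6)**2 = -2*36 = -72)
k(Y, N) = -72 + N (k(Y, N) = N - 72 = -72 + N)
B(726) + k(-2101, 1304) = 2*726 + (-72 + 1304) = 1452 + 1232 = 2684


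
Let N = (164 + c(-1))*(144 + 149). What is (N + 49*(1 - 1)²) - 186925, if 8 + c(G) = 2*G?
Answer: -141803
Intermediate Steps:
c(G) = -8 + 2*G
N = 45122 (N = (164 + (-8 + 2*(-1)))*(144 + 149) = (164 + (-8 - 2))*293 = (164 - 10)*293 = 154*293 = 45122)
(N + 49*(1 - 1)²) - 186925 = (45122 + 49*(1 - 1)²) - 186925 = (45122 + 49*0²) - 186925 = (45122 + 49*0) - 186925 = (45122 + 0) - 186925 = 45122 - 186925 = -141803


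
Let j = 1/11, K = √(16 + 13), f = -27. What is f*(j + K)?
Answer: -27/11 - 27*√29 ≈ -147.85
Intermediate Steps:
K = √29 ≈ 5.3852
j = 1/11 ≈ 0.090909
f*(j + K) = -27*(1/11 + √29) = -27/11 - 27*√29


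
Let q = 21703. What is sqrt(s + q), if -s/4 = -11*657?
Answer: sqrt(50611) ≈ 224.97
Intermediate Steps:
s = 28908 (s = -(-44)*657 = -4*(-7227) = 28908)
sqrt(s + q) = sqrt(28908 + 21703) = sqrt(50611)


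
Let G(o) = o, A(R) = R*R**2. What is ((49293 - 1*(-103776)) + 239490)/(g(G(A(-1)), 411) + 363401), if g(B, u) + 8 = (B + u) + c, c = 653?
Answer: 392559/364456 ≈ 1.0771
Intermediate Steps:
A(R) = R**3
g(B, u) = 645 + B + u (g(B, u) = -8 + ((B + u) + 653) = -8 + (653 + B + u) = 645 + B + u)
((49293 - 1*(-103776)) + 239490)/(g(G(A(-1)), 411) + 363401) = ((49293 - 1*(-103776)) + 239490)/((645 + (-1)**3 + 411) + 363401) = ((49293 + 103776) + 239490)/((645 - 1 + 411) + 363401) = (153069 + 239490)/(1055 + 363401) = 392559/364456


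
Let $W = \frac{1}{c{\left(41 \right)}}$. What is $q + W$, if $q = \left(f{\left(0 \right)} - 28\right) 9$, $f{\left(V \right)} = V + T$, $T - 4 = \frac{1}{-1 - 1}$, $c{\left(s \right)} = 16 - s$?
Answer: $- \frac{11027}{50} \approx -220.54$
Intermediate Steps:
$T = \frac{7}{2}$ ($T = 4 + \frac{1}{-1 - 1} = 4 + \frac{1}{-2} = 4 - \frac{1}{2} = \frac{7}{2} \approx 3.5$)
$f{\left(V \right)} = \frac{7}{2} + V$ ($f{\left(V \right)} = V + \frac{7}{2} = \frac{7}{2} + V$)
$q = - \frac{441}{2}$ ($q = \left(\left(\frac{7}{2} + 0\right) - 28\right) 9 = \left(\frac{7}{2} - 28\right) 9 = \left(- \frac{49}{2}\right) 9 = - \frac{441}{2} \approx -220.5$)
$W = - \frac{1}{25}$ ($W = \frac{1}{16 - 41} = \frac{1}{-25} = - \frac{1}{25} \approx -0.04$)
$q + W = - \frac{441}{2} - \frac{1}{25} = - \frac{11027}{50}$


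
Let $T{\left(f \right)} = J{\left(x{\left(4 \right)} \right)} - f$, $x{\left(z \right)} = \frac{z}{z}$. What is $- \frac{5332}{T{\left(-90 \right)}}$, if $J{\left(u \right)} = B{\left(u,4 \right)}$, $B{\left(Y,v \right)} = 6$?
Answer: $- \frac{1333}{24} \approx -55.542$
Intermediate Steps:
$x{\left(z \right)} = 1$
$J{\left(u \right)} = 6$
$T{\left(f \right)} = 6 - f$
$- \frac{5332}{T{\left(-90 \right)}} = - \frac{5332}{6 - -90} = - \frac{5332}{6 + 90} = - \frac{5332}{96} = \left(-5332\right) \frac{1}{96} = - \frac{1333}{24}$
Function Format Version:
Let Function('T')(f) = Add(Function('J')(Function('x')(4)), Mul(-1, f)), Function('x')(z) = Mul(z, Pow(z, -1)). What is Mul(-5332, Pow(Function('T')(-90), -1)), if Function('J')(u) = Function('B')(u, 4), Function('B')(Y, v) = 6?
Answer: Rational(-1333, 24) ≈ -55.542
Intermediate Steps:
Function('x')(z) = 1
Function('J')(u) = 6
Function('T')(f) = Add(6, Mul(-1, f))
Mul(-5332, Pow(Function('T')(-90), -1)) = Mul(-5332, Pow(Add(6, Mul(-1, -90)), -1)) = Mul(-5332, Pow(Add(6, 90), -1)) = Mul(-5332, Pow(96, -1)) = Mul(-5332, Rational(1, 96)) = Rational(-1333, 24)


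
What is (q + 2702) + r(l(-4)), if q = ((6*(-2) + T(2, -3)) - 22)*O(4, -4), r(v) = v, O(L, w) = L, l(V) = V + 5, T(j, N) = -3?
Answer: 2555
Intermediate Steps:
l(V) = 5 + V
q = -148 (q = ((6*(-2) - 3) - 22)*4 = ((-12 - 3) - 22)*4 = (-15 - 22)*4 = -37*4 = -148)
(q + 2702) + r(l(-4)) = (-148 + 2702) + (5 - 4) = 2554 + 1 = 2555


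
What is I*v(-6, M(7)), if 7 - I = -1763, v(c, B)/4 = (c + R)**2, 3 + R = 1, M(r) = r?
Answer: 453120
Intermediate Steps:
R = -2 (R = -3 + 1 = -2)
v(c, B) = 4*(-2 + c)**2 (v(c, B) = 4*(c - 2)**2 = 4*(-2 + c)**2)
I = 1770 (I = 7 - 1*(-1763) = 7 + 1763 = 1770)
I*v(-6, M(7)) = 1770*(4*(-2 - 6)**2) = 1770*(4*(-8)**2) = 1770*(4*64) = 1770*256 = 453120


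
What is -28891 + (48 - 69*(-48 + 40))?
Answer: -28291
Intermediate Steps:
-28891 + (48 - 69*(-48 + 40)) = -28891 + (48 - 69*(-8)) = -28891 + (48 + 552) = -28891 + 600 = -28291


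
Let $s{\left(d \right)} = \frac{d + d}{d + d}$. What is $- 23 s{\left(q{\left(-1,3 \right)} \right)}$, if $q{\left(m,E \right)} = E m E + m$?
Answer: $-23$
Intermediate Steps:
$q{\left(m,E \right)} = m + m E^{2}$ ($q{\left(m,E \right)} = m E^{2} + m = m + m E^{2}$)
$s{\left(d \right)} = 1$ ($s{\left(d \right)} = \frac{2 d}{2 d} = 2 d \frac{1}{2 d} = 1$)
$- 23 s{\left(q{\left(-1,3 \right)} \right)} = \left(-23\right) 1 = -23$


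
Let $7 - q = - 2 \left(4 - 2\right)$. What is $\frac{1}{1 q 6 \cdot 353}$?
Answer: $\frac{1}{23298} \approx 4.2922 \cdot 10^{-5}$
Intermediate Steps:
$q = 11$ ($q = 7 - - 2 \left(4 - 2\right) = 7 - \left(-2\right) 2 = 7 - -4 = 7 + 4 = 11$)
$\frac{1}{1 q 6 \cdot 353} = \frac{1}{1 \cdot 11 \cdot 6 \cdot 353} = \frac{1}{11 \cdot 6 \cdot 353} = \frac{1}{66 \cdot 353} = \frac{1}{23298}$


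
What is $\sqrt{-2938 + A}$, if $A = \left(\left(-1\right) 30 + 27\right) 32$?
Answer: $i \sqrt{3034} \approx 55.082 i$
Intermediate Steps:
$A = -96$ ($A = \left(-30 + 27\right) 32 = \left(-3\right) 32 = -96$)
$\sqrt{-2938 + A} = \sqrt{-2938 - 96} = \sqrt{-3034} = i \sqrt{3034}$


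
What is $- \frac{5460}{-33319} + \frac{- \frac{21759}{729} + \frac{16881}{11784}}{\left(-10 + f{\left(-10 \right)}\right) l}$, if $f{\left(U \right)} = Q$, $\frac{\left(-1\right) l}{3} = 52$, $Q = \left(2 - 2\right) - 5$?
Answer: $\frac{868571761051}{5724561379680} \approx 0.15173$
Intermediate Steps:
$Q = -5$ ($Q = 0 - 5 = -5$)
$l = -156$ ($l = \left(-3\right) 52 = -156$)
$f{\left(U \right)} = -5$
$- \frac{5460}{-33319} + \frac{- \frac{21759}{729} + \frac{16881}{11784}}{\left(-10 + f{\left(-10 \right)}\right) l} = - \frac{5460}{-33319} + \frac{- \frac{21759}{729} + \frac{16881}{11784}}{\left(-10 - 5\right) \left(-156\right)} = \left(-5460\right) \left(- \frac{1}{33319}\right) + \frac{\left(-21759\right) \frac{1}{729} + 16881 \cdot \frac{1}{11784}}{\left(-15\right) \left(-156\right)} = \frac{420}{2563} + \frac{- \frac{7253}{243} + \frac{5627}{3928}}{2340} = \frac{420}{2563} - \frac{27122423}{2233539360} = \frac{868571761051}{5724561379680}$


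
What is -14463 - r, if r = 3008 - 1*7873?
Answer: -9598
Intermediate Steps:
r = -4865 (r = 3008 - 7873 = -4865)
-14463 - r = -14463 - 1*(-4865) = -14463 + 4865 = -9598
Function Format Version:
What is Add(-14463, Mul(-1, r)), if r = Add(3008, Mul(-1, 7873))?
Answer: -9598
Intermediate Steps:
r = -4865 (r = Add(3008, -7873) = -4865)
Add(-14463, Mul(-1, r)) = Add(-14463, Mul(-1, -4865)) = Add(-14463, 4865) = -9598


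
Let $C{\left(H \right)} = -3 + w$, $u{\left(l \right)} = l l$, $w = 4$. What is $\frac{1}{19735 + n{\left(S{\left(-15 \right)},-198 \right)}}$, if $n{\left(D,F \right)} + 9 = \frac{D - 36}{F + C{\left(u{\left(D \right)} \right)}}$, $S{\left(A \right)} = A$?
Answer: $\frac{197}{3886073} \approx 5.0694 \cdot 10^{-5}$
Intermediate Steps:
$u{\left(l \right)} = l^{2}$
$C{\left(H \right)} = 1$ ($C{\left(H \right)} = -3 + 4 = 1$)
$n{\left(D,F \right)} = -9 + \frac{-36 + D}{1 + F}$ ($n{\left(D,F \right)} = -9 + \frac{D - 36}{F + 1} = -9 + \frac{-36 + D}{1 + F}$)
$\frac{1}{19735 + n{\left(S{\left(-15 \right)},-198 \right)}} = \frac{1}{19735 + \frac{-45 - 15 - -1782}{1 - 198}} = \frac{1}{19735 + \frac{-45 - 15 + 1782}{-197}} = \frac{1}{19735 - \frac{1722}{197}} = \frac{1}{\frac{3886073}{197}} = \frac{197}{3886073}$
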